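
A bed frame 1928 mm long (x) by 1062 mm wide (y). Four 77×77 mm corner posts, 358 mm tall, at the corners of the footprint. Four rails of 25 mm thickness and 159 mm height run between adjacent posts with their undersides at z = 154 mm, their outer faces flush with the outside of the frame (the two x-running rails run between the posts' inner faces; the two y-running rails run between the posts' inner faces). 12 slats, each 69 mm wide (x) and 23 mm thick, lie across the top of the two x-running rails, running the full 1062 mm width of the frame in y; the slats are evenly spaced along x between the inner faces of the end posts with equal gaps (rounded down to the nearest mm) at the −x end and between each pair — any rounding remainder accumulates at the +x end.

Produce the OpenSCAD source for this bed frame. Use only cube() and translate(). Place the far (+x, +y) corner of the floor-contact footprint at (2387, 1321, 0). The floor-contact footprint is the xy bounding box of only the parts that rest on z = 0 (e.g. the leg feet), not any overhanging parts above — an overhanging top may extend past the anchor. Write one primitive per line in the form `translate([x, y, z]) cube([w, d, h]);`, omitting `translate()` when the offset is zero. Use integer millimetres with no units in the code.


translate([459, 259, 0]) cube([77, 77, 358]);
translate([459, 1244, 0]) cube([77, 77, 358]);
translate([2310, 259, 0]) cube([77, 77, 358]);
translate([2310, 1244, 0]) cube([77, 77, 358]);
translate([536, 259, 154]) cube([1774, 25, 159]);
translate([536, 1296, 154]) cube([1774, 25, 159]);
translate([459, 336, 154]) cube([25, 908, 159]);
translate([2362, 336, 154]) cube([25, 908, 159]);
translate([608, 259, 313]) cube([69, 1062, 23]);
translate([749, 259, 313]) cube([69, 1062, 23]);
translate([890, 259, 313]) cube([69, 1062, 23]);
translate([1031, 259, 313]) cube([69, 1062, 23]);
translate([1172, 259, 313]) cube([69, 1062, 23]);
translate([1313, 259, 313]) cube([69, 1062, 23]);
translate([1454, 259, 313]) cube([69, 1062, 23]);
translate([1595, 259, 313]) cube([69, 1062, 23]);
translate([1736, 259, 313]) cube([69, 1062, 23]);
translate([1877, 259, 313]) cube([69, 1062, 23]);
translate([2018, 259, 313]) cube([69, 1062, 23]);
translate([2159, 259, 313]) cube([69, 1062, 23]);


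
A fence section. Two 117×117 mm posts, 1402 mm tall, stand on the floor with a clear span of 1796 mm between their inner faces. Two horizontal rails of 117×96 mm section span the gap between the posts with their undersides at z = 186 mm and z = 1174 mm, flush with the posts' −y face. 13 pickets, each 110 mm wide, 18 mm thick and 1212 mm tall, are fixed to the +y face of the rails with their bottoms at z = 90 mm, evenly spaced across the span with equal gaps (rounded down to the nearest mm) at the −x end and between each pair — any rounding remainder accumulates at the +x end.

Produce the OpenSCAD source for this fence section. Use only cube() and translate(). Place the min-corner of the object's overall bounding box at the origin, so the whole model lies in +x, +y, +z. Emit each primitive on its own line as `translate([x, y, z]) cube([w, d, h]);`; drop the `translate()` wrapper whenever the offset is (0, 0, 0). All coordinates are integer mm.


cube([117, 117, 1402]);
translate([1913, 0, 0]) cube([117, 117, 1402]);
translate([117, 0, 186]) cube([1796, 117, 96]);
translate([117, 0, 1174]) cube([1796, 117, 96]);
translate([143, 117, 90]) cube([110, 18, 1212]);
translate([279, 117, 90]) cube([110, 18, 1212]);
translate([415, 117, 90]) cube([110, 18, 1212]);
translate([551, 117, 90]) cube([110, 18, 1212]);
translate([687, 117, 90]) cube([110, 18, 1212]);
translate([823, 117, 90]) cube([110, 18, 1212]);
translate([959, 117, 90]) cube([110, 18, 1212]);
translate([1095, 117, 90]) cube([110, 18, 1212]);
translate([1231, 117, 90]) cube([110, 18, 1212]);
translate([1367, 117, 90]) cube([110, 18, 1212]);
translate([1503, 117, 90]) cube([110, 18, 1212]);
translate([1639, 117, 90]) cube([110, 18, 1212]);
translate([1775, 117, 90]) cube([110, 18, 1212]);


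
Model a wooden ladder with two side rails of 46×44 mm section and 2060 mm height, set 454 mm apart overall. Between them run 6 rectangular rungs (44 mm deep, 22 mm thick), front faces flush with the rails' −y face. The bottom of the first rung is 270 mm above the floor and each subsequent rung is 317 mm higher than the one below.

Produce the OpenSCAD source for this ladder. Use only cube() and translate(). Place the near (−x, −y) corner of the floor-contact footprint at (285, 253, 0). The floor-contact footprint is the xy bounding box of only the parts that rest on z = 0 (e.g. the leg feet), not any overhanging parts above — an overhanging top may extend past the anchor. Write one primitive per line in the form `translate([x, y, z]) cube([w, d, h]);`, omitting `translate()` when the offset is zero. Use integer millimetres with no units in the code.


translate([285, 253, 0]) cube([46, 44, 2060]);
translate([693, 253, 0]) cube([46, 44, 2060]);
translate([331, 253, 270]) cube([362, 44, 22]);
translate([331, 253, 587]) cube([362, 44, 22]);
translate([331, 253, 904]) cube([362, 44, 22]);
translate([331, 253, 1221]) cube([362, 44, 22]);
translate([331, 253, 1538]) cube([362, 44, 22]);
translate([331, 253, 1855]) cube([362, 44, 22]);


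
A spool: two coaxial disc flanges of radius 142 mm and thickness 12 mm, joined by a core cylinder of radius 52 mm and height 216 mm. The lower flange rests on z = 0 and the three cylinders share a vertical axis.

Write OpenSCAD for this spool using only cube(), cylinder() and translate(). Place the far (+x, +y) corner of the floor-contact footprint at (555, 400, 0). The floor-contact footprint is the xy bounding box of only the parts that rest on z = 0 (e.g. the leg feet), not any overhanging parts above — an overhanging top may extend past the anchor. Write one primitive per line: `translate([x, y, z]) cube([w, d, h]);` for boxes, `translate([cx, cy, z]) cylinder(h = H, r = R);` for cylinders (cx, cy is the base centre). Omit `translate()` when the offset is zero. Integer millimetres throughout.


translate([413, 258, 0]) cylinder(h = 12, r = 142);
translate([413, 258, 12]) cylinder(h = 216, r = 52);
translate([413, 258, 228]) cylinder(h = 12, r = 142);


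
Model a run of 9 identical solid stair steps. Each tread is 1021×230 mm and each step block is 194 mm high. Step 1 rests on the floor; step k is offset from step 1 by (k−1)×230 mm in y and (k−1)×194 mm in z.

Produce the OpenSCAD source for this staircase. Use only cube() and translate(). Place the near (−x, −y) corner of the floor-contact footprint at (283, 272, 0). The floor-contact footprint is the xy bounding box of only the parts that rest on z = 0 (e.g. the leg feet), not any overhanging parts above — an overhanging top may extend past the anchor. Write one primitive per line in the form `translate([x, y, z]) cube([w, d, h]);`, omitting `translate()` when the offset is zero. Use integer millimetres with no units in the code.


translate([283, 272, 0]) cube([1021, 230, 194]);
translate([283, 502, 194]) cube([1021, 230, 194]);
translate([283, 732, 388]) cube([1021, 230, 194]);
translate([283, 962, 582]) cube([1021, 230, 194]);
translate([283, 1192, 776]) cube([1021, 230, 194]);
translate([283, 1422, 970]) cube([1021, 230, 194]);
translate([283, 1652, 1164]) cube([1021, 230, 194]);
translate([283, 1882, 1358]) cube([1021, 230, 194]);
translate([283, 2112, 1552]) cube([1021, 230, 194]);


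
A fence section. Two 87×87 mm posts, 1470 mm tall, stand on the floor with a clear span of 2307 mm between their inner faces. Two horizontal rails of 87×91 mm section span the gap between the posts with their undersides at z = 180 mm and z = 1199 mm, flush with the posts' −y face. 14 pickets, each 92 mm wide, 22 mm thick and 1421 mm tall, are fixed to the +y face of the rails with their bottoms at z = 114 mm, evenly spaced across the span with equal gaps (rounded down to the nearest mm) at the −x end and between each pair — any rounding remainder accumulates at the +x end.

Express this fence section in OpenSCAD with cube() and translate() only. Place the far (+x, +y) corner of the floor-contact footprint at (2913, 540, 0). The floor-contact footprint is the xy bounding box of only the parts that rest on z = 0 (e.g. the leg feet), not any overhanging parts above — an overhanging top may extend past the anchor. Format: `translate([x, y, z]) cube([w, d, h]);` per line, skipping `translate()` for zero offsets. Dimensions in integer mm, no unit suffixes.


translate([432, 453, 0]) cube([87, 87, 1470]);
translate([2826, 453, 0]) cube([87, 87, 1470]);
translate([519, 453, 180]) cube([2307, 87, 91]);
translate([519, 453, 1199]) cube([2307, 87, 91]);
translate([586, 540, 114]) cube([92, 22, 1421]);
translate([745, 540, 114]) cube([92, 22, 1421]);
translate([904, 540, 114]) cube([92, 22, 1421]);
translate([1063, 540, 114]) cube([92, 22, 1421]);
translate([1222, 540, 114]) cube([92, 22, 1421]);
translate([1381, 540, 114]) cube([92, 22, 1421]);
translate([1540, 540, 114]) cube([92, 22, 1421]);
translate([1699, 540, 114]) cube([92, 22, 1421]);
translate([1858, 540, 114]) cube([92, 22, 1421]);
translate([2017, 540, 114]) cube([92, 22, 1421]);
translate([2176, 540, 114]) cube([92, 22, 1421]);
translate([2335, 540, 114]) cube([92, 22, 1421]);
translate([2494, 540, 114]) cube([92, 22, 1421]);
translate([2653, 540, 114]) cube([92, 22, 1421]);


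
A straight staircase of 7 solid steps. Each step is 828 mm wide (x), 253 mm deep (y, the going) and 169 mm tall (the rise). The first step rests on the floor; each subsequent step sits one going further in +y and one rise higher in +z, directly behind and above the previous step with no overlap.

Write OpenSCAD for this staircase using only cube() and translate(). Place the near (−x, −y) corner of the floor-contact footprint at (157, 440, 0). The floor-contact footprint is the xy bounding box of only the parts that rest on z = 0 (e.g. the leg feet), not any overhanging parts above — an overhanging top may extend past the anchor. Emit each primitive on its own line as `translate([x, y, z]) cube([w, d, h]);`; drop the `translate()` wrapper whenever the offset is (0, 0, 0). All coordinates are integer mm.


translate([157, 440, 0]) cube([828, 253, 169]);
translate([157, 693, 169]) cube([828, 253, 169]);
translate([157, 946, 338]) cube([828, 253, 169]);
translate([157, 1199, 507]) cube([828, 253, 169]);
translate([157, 1452, 676]) cube([828, 253, 169]);
translate([157, 1705, 845]) cube([828, 253, 169]);
translate([157, 1958, 1014]) cube([828, 253, 169]);


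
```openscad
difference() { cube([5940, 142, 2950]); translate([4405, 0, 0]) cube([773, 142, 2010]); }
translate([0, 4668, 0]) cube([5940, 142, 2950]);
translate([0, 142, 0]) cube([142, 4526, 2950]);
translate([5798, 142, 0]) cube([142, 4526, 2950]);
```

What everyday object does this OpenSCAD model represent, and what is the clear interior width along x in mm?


A single room. The interior width is 5656 mm.

Four walls enclosing a rectangle with a door in the front wall — a room. Outside width 5940 minus two 142 mm walls gives 5656 mm.


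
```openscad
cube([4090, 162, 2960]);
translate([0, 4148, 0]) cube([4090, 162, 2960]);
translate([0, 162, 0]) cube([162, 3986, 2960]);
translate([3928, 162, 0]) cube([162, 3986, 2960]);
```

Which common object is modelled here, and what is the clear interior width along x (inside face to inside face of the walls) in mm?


A house (or room) frame. The interior width is 3766 mm.

Four 2960 mm walls enclosing a rectangle with no floor or roof — a room or house frame. Outside width is 4090 mm and wall thickness is 162 mm, so the interior width is 4090 − 2 × 162 = 3766 mm.


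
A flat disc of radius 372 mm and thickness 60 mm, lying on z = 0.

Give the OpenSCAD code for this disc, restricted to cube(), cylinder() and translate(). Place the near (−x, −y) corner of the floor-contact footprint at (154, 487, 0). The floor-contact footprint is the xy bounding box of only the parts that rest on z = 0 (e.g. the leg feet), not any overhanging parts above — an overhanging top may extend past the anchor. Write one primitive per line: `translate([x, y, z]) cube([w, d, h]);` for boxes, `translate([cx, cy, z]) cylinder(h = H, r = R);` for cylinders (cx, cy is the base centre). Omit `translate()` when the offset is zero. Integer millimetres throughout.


translate([526, 859, 0]) cylinder(h = 60, r = 372);


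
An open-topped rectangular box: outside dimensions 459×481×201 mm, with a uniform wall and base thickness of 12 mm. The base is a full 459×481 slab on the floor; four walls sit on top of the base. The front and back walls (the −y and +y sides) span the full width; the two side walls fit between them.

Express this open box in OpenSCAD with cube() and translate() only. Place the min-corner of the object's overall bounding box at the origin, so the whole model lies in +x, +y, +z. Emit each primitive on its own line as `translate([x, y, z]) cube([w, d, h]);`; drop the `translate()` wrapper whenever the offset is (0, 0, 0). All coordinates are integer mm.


cube([459, 481, 12]);
translate([0, 0, 12]) cube([459, 12, 189]);
translate([0, 469, 12]) cube([459, 12, 189]);
translate([0, 12, 12]) cube([12, 457, 189]);
translate([447, 12, 12]) cube([12, 457, 189]);


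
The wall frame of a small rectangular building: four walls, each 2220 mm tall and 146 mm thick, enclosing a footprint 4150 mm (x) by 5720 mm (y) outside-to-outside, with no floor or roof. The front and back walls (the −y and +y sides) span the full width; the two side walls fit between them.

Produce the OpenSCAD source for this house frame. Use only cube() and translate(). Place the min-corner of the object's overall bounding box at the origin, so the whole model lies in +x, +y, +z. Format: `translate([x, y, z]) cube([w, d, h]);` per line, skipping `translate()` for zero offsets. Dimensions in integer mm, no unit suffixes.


cube([4150, 146, 2220]);
translate([0, 5574, 0]) cube([4150, 146, 2220]);
translate([0, 146, 0]) cube([146, 5428, 2220]);
translate([4004, 146, 0]) cube([146, 5428, 2220]);


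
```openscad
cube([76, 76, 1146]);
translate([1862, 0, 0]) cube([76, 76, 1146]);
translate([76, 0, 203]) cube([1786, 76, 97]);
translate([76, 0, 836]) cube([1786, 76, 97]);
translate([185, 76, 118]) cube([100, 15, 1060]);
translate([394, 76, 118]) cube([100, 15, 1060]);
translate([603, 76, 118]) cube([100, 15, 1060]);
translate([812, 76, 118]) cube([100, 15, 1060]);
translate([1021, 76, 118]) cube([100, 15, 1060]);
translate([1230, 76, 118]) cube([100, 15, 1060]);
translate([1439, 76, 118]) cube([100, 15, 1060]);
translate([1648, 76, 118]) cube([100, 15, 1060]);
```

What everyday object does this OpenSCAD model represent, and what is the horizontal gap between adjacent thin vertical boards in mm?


A fence section. The picket gap is 109 mm.

Two posts, two rails, 8 pickets — a fence section. Span 1786 mm holds 8 pickets of 100 mm with 9 equal gaps: ⌊(1786 − 8·100) / 9⌋ = 109 mm.


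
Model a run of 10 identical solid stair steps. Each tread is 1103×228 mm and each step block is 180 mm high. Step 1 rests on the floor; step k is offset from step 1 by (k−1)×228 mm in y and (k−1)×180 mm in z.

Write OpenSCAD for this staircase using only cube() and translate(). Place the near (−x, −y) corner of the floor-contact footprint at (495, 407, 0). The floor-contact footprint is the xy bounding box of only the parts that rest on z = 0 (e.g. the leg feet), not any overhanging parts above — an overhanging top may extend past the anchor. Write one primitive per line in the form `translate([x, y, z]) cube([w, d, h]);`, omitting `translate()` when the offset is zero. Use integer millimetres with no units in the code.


translate([495, 407, 0]) cube([1103, 228, 180]);
translate([495, 635, 180]) cube([1103, 228, 180]);
translate([495, 863, 360]) cube([1103, 228, 180]);
translate([495, 1091, 540]) cube([1103, 228, 180]);
translate([495, 1319, 720]) cube([1103, 228, 180]);
translate([495, 1547, 900]) cube([1103, 228, 180]);
translate([495, 1775, 1080]) cube([1103, 228, 180]);
translate([495, 2003, 1260]) cube([1103, 228, 180]);
translate([495, 2231, 1440]) cube([1103, 228, 180]);
translate([495, 2459, 1620]) cube([1103, 228, 180]);


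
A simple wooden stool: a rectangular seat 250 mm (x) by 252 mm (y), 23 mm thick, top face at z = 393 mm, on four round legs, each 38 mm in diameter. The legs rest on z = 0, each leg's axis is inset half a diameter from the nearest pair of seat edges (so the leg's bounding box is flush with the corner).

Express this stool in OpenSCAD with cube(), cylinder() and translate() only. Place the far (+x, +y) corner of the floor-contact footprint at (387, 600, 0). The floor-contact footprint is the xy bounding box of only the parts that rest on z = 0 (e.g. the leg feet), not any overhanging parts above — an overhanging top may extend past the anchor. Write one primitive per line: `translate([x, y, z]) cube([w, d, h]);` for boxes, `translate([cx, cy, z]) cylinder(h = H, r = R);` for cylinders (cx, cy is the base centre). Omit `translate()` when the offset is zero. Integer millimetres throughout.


translate([137, 348, 370]) cube([250, 252, 23]);
translate([156, 367, 0]) cylinder(h = 370, r = 19);
translate([368, 367, 0]) cylinder(h = 370, r = 19);
translate([156, 581, 0]) cylinder(h = 370, r = 19);
translate([368, 581, 0]) cylinder(h = 370, r = 19);


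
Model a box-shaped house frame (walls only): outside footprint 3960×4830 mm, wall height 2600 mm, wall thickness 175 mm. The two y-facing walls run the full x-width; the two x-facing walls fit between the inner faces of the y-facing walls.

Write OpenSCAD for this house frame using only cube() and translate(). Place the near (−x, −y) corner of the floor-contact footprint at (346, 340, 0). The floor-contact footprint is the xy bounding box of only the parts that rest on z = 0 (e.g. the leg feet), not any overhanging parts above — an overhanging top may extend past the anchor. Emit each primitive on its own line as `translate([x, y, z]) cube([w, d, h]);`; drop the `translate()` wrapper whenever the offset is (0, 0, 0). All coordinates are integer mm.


translate([346, 340, 0]) cube([3960, 175, 2600]);
translate([346, 4995, 0]) cube([3960, 175, 2600]);
translate([346, 515, 0]) cube([175, 4480, 2600]);
translate([4131, 515, 0]) cube([175, 4480, 2600]);


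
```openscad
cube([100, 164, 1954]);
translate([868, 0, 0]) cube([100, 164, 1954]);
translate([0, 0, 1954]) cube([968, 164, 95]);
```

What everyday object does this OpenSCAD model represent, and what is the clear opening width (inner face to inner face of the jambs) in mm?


A door frame. The clear opening width is 768 mm.

Two 1954 mm tall posts with a header on top — a door frame. The left jamb is 100 mm wide at x = 0; the right jamb starts at x = 868. The clear opening is 868 − 100 = 768 mm.


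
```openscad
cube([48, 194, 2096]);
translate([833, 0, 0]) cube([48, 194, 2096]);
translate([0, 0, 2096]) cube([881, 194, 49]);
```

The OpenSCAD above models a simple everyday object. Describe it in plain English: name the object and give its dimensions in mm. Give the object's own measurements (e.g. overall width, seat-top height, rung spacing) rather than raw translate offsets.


A door frame. The clear opening is 785 mm wide and 2096 mm high. Two 48 mm wide jambs, 194 mm deep, stand either side of the opening from the floor to the top of the opening. A 49 mm thick head sits across the top of both jambs, spanning the full outside width of the frame.


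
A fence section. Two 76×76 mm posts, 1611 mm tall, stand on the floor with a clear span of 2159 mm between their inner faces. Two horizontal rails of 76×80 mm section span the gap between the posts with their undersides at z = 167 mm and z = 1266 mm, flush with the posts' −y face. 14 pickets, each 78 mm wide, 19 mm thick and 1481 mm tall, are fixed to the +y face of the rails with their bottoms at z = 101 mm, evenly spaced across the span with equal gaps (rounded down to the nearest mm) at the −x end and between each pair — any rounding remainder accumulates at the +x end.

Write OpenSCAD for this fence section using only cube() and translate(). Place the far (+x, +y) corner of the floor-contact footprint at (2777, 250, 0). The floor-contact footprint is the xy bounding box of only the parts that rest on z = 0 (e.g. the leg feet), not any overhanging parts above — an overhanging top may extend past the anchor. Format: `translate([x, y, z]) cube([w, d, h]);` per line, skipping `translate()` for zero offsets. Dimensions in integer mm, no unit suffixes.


translate([466, 174, 0]) cube([76, 76, 1611]);
translate([2701, 174, 0]) cube([76, 76, 1611]);
translate([542, 174, 167]) cube([2159, 76, 80]);
translate([542, 174, 1266]) cube([2159, 76, 80]);
translate([613, 250, 101]) cube([78, 19, 1481]);
translate([762, 250, 101]) cube([78, 19, 1481]);
translate([911, 250, 101]) cube([78, 19, 1481]);
translate([1060, 250, 101]) cube([78, 19, 1481]);
translate([1209, 250, 101]) cube([78, 19, 1481]);
translate([1358, 250, 101]) cube([78, 19, 1481]);
translate([1507, 250, 101]) cube([78, 19, 1481]);
translate([1656, 250, 101]) cube([78, 19, 1481]);
translate([1805, 250, 101]) cube([78, 19, 1481]);
translate([1954, 250, 101]) cube([78, 19, 1481]);
translate([2103, 250, 101]) cube([78, 19, 1481]);
translate([2252, 250, 101]) cube([78, 19, 1481]);
translate([2401, 250, 101]) cube([78, 19, 1481]);
translate([2550, 250, 101]) cube([78, 19, 1481]);


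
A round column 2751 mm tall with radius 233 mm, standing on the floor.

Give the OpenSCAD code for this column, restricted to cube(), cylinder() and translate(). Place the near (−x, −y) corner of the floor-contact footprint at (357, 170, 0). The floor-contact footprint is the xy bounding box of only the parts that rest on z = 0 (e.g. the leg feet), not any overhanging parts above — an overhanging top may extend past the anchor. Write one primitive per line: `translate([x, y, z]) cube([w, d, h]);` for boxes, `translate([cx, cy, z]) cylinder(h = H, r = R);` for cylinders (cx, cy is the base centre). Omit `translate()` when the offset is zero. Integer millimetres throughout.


translate([590, 403, 0]) cylinder(h = 2751, r = 233);


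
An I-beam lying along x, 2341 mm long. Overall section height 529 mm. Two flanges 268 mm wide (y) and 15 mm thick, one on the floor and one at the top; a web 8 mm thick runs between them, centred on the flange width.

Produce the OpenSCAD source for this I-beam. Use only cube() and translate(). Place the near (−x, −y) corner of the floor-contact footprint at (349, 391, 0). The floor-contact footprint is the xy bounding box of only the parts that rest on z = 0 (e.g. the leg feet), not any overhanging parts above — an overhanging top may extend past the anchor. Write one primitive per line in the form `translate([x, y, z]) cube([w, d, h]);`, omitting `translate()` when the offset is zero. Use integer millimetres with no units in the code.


translate([349, 391, 0]) cube([2341, 268, 15]);
translate([349, 521, 15]) cube([2341, 8, 499]);
translate([349, 391, 514]) cube([2341, 268, 15]);


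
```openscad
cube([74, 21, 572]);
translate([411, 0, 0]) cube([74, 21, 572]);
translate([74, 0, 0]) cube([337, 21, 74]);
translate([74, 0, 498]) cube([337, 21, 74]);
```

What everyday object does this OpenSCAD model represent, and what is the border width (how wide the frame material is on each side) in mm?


A picture frame. The border width is 74 mm.

Four thin pieces enclosing a rectangular opening — a picture frame. The two full-height stiles are 572 mm tall; the top rail sits at z = 498 and is 74 mm tall, so the border above the opening is 572 − 498 = 74 mm, matching the stile x-width.


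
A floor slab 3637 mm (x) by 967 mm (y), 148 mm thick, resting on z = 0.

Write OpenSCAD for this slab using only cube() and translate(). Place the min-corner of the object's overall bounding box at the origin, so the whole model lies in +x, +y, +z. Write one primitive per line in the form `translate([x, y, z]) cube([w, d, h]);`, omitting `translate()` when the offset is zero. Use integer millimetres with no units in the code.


cube([3637, 967, 148]);


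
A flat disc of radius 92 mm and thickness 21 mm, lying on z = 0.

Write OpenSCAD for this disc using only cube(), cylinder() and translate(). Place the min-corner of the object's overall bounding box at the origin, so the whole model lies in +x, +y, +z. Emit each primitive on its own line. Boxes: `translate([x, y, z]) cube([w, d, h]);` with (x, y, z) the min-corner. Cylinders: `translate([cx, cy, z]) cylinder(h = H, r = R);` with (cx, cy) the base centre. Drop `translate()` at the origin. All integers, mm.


translate([92, 92, 0]) cylinder(h = 21, r = 92);


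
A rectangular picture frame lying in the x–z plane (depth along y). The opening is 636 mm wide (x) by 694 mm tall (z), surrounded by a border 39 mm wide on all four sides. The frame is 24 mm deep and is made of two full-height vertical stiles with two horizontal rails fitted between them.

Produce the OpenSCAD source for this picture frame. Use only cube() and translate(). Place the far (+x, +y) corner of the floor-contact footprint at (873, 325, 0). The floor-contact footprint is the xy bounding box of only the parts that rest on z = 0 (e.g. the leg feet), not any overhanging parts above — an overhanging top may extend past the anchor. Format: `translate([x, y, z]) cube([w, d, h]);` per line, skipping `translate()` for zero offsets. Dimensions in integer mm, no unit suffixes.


translate([159, 301, 0]) cube([39, 24, 772]);
translate([834, 301, 0]) cube([39, 24, 772]);
translate([198, 301, 0]) cube([636, 24, 39]);
translate([198, 301, 733]) cube([636, 24, 39]);


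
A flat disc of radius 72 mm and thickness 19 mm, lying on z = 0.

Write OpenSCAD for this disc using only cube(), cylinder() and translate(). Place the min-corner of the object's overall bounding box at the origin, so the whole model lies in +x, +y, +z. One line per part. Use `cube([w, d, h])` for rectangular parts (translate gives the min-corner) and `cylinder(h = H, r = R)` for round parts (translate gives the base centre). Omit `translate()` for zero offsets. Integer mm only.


translate([72, 72, 0]) cylinder(h = 19, r = 72);


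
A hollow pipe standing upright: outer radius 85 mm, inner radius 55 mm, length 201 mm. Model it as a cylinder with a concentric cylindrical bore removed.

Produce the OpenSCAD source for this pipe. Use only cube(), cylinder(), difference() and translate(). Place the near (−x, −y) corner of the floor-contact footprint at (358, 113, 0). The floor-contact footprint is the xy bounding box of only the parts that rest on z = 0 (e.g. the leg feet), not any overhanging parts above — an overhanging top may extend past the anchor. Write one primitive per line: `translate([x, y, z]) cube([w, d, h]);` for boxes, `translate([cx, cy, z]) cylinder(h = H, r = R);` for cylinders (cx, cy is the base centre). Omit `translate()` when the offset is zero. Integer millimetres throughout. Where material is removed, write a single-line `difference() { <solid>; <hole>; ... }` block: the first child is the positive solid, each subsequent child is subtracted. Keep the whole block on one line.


difference() { translate([443, 198, 0]) cylinder(h = 201, r = 85); translate([443, 198, 0]) cylinder(h = 201, r = 55); }


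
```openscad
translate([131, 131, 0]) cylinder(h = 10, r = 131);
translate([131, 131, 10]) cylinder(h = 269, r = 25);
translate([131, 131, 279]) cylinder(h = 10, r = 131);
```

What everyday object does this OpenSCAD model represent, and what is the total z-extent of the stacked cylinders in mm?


A spool. The overall height is 289 mm.

Three coaxial cylinders, large–small–large — a spool. Two 10 mm flanges and a 269 mm core give 10 + 269 + 10 = 289 mm.


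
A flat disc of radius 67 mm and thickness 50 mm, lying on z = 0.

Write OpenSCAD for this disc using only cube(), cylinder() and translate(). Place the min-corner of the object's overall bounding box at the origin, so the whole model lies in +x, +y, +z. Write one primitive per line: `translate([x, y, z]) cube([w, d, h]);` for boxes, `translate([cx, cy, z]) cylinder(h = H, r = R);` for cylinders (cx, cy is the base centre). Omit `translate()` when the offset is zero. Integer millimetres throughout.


translate([67, 67, 0]) cylinder(h = 50, r = 67);


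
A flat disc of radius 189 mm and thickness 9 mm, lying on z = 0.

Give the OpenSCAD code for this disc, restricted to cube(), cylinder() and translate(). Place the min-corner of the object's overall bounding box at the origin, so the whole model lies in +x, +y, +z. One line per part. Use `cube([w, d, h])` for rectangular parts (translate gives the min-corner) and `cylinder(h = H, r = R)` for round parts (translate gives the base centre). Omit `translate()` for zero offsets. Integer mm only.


translate([189, 189, 0]) cylinder(h = 9, r = 189);


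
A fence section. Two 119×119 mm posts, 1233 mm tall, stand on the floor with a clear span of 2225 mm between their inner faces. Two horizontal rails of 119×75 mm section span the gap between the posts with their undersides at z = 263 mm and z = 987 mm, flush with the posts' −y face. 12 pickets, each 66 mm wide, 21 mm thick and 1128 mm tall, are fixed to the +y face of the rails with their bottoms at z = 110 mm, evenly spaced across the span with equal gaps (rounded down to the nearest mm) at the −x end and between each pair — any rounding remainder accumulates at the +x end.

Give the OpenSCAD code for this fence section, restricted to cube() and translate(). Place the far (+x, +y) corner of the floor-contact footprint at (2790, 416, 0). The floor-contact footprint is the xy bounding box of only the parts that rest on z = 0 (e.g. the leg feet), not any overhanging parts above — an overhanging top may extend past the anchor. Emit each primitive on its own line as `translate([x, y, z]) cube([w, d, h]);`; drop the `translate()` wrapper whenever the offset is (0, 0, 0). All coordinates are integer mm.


translate([327, 297, 0]) cube([119, 119, 1233]);
translate([2671, 297, 0]) cube([119, 119, 1233]);
translate([446, 297, 263]) cube([2225, 119, 75]);
translate([446, 297, 987]) cube([2225, 119, 75]);
translate([556, 416, 110]) cube([66, 21, 1128]);
translate([732, 416, 110]) cube([66, 21, 1128]);
translate([908, 416, 110]) cube([66, 21, 1128]);
translate([1084, 416, 110]) cube([66, 21, 1128]);
translate([1260, 416, 110]) cube([66, 21, 1128]);
translate([1436, 416, 110]) cube([66, 21, 1128]);
translate([1612, 416, 110]) cube([66, 21, 1128]);
translate([1788, 416, 110]) cube([66, 21, 1128]);
translate([1964, 416, 110]) cube([66, 21, 1128]);
translate([2140, 416, 110]) cube([66, 21, 1128]);
translate([2316, 416, 110]) cube([66, 21, 1128]);
translate([2492, 416, 110]) cube([66, 21, 1128]);


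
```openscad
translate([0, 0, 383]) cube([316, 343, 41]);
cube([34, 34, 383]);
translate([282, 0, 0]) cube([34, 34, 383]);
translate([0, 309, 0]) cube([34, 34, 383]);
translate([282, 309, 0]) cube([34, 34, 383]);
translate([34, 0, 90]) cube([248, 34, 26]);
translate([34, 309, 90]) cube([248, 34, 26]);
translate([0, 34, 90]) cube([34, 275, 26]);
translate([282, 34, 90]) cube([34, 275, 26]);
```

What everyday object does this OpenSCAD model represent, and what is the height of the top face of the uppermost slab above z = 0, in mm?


A stool. The seat height is 424 mm.

A 316×343×41 slab at z = 383 on four corner posts — a stool. The seat top is 383 + 41 = 424 mm.


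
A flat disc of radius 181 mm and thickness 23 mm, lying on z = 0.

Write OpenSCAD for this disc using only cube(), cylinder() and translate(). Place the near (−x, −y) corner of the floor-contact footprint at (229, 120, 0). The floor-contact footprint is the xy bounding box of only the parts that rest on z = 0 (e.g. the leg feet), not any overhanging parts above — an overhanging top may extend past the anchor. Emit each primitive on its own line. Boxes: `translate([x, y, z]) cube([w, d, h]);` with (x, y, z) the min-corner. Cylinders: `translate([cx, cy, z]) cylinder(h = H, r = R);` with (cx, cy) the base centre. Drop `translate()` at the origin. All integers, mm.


translate([410, 301, 0]) cylinder(h = 23, r = 181);


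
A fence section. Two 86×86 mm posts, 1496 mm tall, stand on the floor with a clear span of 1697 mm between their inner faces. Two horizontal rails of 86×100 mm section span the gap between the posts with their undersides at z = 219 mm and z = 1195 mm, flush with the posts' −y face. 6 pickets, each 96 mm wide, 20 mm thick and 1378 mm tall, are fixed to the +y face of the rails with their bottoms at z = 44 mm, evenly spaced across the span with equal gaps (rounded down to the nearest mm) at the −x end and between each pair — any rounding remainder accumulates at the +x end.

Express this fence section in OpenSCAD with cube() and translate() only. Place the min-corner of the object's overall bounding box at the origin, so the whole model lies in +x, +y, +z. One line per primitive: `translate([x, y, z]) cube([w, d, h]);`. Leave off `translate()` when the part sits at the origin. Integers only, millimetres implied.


cube([86, 86, 1496]);
translate([1783, 0, 0]) cube([86, 86, 1496]);
translate([86, 0, 219]) cube([1697, 86, 100]);
translate([86, 0, 1195]) cube([1697, 86, 100]);
translate([246, 86, 44]) cube([96, 20, 1378]);
translate([502, 86, 44]) cube([96, 20, 1378]);
translate([758, 86, 44]) cube([96, 20, 1378]);
translate([1014, 86, 44]) cube([96, 20, 1378]);
translate([1270, 86, 44]) cube([96, 20, 1378]);
translate([1526, 86, 44]) cube([96, 20, 1378]);


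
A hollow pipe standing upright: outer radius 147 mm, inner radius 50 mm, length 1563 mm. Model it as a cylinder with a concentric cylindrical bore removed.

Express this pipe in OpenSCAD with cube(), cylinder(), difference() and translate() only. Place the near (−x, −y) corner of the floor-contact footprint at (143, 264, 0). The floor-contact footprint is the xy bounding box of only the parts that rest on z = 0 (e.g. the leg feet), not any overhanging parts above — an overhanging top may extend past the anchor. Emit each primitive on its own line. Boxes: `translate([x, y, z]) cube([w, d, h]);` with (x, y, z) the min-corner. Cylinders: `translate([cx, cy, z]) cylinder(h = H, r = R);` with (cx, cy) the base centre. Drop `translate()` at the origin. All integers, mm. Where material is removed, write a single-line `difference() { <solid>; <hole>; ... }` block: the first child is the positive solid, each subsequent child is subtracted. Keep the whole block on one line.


difference() { translate([290, 411, 0]) cylinder(h = 1563, r = 147); translate([290, 411, 0]) cylinder(h = 1563, r = 50); }


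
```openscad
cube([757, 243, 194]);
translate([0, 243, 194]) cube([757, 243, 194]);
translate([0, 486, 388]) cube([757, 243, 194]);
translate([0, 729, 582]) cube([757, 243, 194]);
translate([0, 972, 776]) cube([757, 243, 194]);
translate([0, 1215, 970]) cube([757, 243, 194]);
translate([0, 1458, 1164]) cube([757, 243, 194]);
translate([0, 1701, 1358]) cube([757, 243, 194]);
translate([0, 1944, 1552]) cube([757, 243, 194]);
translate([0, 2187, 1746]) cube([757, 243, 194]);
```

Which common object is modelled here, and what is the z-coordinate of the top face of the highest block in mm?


A staircase. The total rise is 1940 mm.

10 identical blocks, each offset up and back from the previous — a staircase. Each step is 194 mm tall and there are 10 of them, so the total rise is 10 × 194 = 1940 mm.


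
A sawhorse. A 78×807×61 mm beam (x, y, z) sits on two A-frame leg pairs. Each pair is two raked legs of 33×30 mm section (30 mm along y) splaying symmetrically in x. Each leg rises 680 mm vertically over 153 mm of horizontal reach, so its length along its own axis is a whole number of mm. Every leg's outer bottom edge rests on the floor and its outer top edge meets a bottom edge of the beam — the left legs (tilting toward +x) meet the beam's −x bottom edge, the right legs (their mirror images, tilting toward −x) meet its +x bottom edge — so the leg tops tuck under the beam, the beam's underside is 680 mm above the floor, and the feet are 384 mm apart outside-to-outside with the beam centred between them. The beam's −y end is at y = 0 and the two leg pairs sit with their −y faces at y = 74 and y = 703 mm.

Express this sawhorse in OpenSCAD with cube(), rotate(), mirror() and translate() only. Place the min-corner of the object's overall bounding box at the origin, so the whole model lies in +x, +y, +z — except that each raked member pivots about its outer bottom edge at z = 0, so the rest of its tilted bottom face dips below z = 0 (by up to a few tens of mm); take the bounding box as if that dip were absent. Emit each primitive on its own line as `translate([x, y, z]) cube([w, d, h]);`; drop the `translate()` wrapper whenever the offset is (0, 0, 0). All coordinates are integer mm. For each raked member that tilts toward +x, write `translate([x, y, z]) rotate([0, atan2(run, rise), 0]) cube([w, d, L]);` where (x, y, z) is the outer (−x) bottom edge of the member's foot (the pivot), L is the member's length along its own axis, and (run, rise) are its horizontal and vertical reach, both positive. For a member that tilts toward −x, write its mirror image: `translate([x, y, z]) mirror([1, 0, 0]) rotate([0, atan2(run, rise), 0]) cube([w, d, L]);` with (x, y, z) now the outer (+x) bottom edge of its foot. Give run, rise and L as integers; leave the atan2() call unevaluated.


translate([153, 0, 680]) cube([78, 807, 61]);
translate([0, 74, 0]) rotate([0, atan2(153, 680), 0]) cube([33, 30, 697]);
translate([384, 74, 0]) mirror([1, 0, 0]) rotate([0, atan2(153, 680), 0]) cube([33, 30, 697]);
translate([0, 703, 0]) rotate([0, atan2(153, 680), 0]) cube([33, 30, 697]);
translate([384, 703, 0]) mirror([1, 0, 0]) rotate([0, atan2(153, 680), 0]) cube([33, 30, 697]);


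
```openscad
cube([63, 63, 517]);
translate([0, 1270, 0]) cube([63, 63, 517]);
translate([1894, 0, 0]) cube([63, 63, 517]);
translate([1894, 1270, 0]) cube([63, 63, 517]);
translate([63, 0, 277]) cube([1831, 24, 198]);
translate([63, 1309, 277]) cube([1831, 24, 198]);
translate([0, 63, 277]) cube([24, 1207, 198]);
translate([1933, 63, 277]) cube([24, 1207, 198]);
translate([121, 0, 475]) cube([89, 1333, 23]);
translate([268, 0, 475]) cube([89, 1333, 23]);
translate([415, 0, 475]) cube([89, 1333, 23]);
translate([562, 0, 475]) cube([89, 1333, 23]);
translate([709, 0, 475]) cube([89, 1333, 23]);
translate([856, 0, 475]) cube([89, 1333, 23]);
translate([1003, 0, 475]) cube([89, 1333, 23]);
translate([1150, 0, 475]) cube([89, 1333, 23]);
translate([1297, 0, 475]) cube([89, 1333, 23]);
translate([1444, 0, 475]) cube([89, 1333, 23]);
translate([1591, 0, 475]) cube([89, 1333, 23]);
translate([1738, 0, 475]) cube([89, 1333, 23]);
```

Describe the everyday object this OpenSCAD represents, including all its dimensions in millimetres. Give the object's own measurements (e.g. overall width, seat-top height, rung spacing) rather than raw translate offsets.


A bed frame 1957 mm long (x) by 1333 mm wide (y). Four 63×63 mm corner posts, 517 mm tall, at the corners of the footprint. Four rails of 24 mm thickness and 198 mm height run between adjacent posts with their undersides at z = 277 mm, their outer faces flush with the outside of the frame (the two x-running rails run between the posts' inner faces; the two y-running rails run between the posts' inner faces). 12 slats, each 89 mm wide (x) and 23 mm thick, lie across the top of the two x-running rails, running the full 1333 mm width of the frame in y; along x they sit between the end posts with a 58 mm gap after the −x posts and between neighbouring slats, leaving 67 mm before the +x posts.


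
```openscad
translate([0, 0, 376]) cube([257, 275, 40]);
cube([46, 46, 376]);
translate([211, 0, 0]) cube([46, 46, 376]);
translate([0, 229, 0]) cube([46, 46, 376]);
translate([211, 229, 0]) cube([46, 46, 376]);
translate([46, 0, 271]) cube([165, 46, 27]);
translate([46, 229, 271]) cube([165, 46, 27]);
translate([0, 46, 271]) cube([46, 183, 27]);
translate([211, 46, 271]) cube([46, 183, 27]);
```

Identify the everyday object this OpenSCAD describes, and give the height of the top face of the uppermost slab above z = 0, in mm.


A stool. The seat height is 416 mm.

A 257×275×40 slab at z = 376 on four corner posts — a stool. The seat top is 376 + 40 = 416 mm.
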